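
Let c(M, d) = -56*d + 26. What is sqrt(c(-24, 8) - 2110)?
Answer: 2*I*sqrt(633) ≈ 50.319*I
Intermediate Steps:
c(M, d) = 26 - 56*d
sqrt(c(-24, 8) - 2110) = sqrt((26 - 56*8) - 2110) = sqrt((26 - 448) - 2110) = sqrt(-422 - 2110) = sqrt(-2532) = 2*I*sqrt(633)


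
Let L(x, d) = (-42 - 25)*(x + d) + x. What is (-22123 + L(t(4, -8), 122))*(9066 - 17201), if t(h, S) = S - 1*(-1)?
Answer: 242707725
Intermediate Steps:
t(h, S) = 1 + S (t(h, S) = S + 1 = 1 + S)
L(x, d) = -67*d - 66*x (L(x, d) = -67*(d + x) + x = (-67*d - 67*x) + x = -67*d - 66*x)
(-22123 + L(t(4, -8), 122))*(9066 - 17201) = (-22123 + (-67*122 - 66*(1 - 8)))*(9066 - 17201) = (-22123 + (-8174 - 66*(-7)))*(-8135) = (-22123 + (-8174 + 462))*(-8135) = (-22123 - 7712)*(-8135) = -29835*(-8135) = 242707725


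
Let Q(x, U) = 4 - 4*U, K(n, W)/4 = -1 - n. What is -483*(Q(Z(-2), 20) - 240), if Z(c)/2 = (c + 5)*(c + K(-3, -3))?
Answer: 152628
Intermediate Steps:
K(n, W) = -4 - 4*n (K(n, W) = 4*(-1 - n) = -4 - 4*n)
Z(c) = 2*(5 + c)*(8 + c) (Z(c) = 2*((c + 5)*(c + (-4 - 4*(-3)))) = 2*((5 + c)*(c + (-4 + 12))) = 2*((5 + c)*(c + 8)) = 2*((5 + c)*(8 + c)) = 2*(5 + c)*(8 + c))
-483*(Q(Z(-2), 20) - 240) = -483*((4 - 4*20) - 240) = -483*((4 - 80) - 240) = -483*(-76 - 240) = -483*(-316) = 152628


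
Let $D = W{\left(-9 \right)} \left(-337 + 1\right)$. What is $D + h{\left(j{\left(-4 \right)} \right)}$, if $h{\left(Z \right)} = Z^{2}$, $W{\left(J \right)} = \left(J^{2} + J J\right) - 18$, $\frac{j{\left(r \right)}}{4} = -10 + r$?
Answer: $-45248$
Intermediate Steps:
$j{\left(r \right)} = -40 + 4 r$ ($j{\left(r \right)} = 4 \left(-10 + r\right) = -40 + 4 r$)
$W{\left(J \right)} = -18 + 2 J^{2}$ ($W{\left(J \right)} = \left(J^{2} + J^{2}\right) - 18 = 2 J^{2} - 18 = -18 + 2 J^{2}$)
$D = -48384$ ($D = \left(-18 + 2 \left(-9\right)^{2}\right) \left(-337 + 1\right) = \left(-18 + 2 \cdot 81\right) \left(-336\right) = \left(-18 + 162\right) \left(-336\right) = 144 \left(-336\right) = -48384$)
$D + h{\left(j{\left(-4 \right)} \right)} = -48384 + \left(-40 + 4 \left(-4\right)\right)^{2} = -48384 + \left(-40 - 16\right)^{2} = -48384 + \left(-56\right)^{2} = -48384 + 3136 = -45248$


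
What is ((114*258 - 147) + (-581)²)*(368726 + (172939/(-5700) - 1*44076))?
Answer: 339374954304193/2850 ≈ 1.1908e+11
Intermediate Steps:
((114*258 - 147) + (-581)²)*(368726 + (172939/(-5700) - 1*44076)) = ((29412 - 147) + 337561)*(368726 + (172939*(-1/5700) - 44076)) = (29265 + 337561)*(368726 + (-172939/5700 - 44076)) = 366826*(368726 - 251406139/5700) = 366826*(1850332061/5700) = 339374954304193/2850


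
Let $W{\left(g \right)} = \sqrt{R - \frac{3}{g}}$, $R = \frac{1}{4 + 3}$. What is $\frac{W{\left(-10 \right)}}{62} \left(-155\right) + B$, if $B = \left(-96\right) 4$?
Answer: $-384 - \frac{\sqrt{2170}}{28} \approx -385.66$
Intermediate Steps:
$B = -384$
$R = \frac{1}{7} \approx 0.14286$
$W{\left(g \right)} = \sqrt{\frac{1}{7} - \frac{3}{g}}$
$\frac{W{\left(-10 \right)}}{62} \left(-155\right) + B = \frac{\frac{1}{7} \sqrt{7} \sqrt{\frac{-21 - 10}{-10}}}{62} \left(-155\right) - 384 = \frac{\sqrt{7} \sqrt{\left(- \frac{1}{10}\right) \left(-31\right)}}{7} \cdot \frac{1}{62} \left(-155\right) - 384 = \frac{\sqrt{7} \sqrt{\frac{31}{10}}}{7} \cdot \frac{1}{62} \left(-155\right) - 384 = \frac{\sqrt{7} \frac{\sqrt{310}}{10}}{7} \cdot \frac{1}{62} \left(-155\right) - 384 = \frac{\sqrt{2170}}{70} \cdot \frac{1}{62} \left(-155\right) - 384 = \frac{\sqrt{2170}}{4340} \left(-155\right) - 384 = - \frac{\sqrt{2170}}{28} - 384 = -384 - \frac{\sqrt{2170}}{28}$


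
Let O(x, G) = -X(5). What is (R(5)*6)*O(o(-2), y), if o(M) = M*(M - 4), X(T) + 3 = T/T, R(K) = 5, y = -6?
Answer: 60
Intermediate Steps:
X(T) = -2 (X(T) = -3 + T/T = -3 + 1 = -2)
o(M) = M*(-4 + M)
O(x, G) = 2 (O(x, G) = -1*(-2) = 2)
(R(5)*6)*O(o(-2), y) = (5*6)*2 = 30*2 = 60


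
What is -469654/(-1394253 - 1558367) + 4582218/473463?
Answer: 2291985383827/232992720510 ≈ 9.8372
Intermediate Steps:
-469654/(-1394253 - 1558367) + 4582218/473463 = -469654/(-2952620) + 4582218*(1/473463) = -469654*(-1/2952620) + 1527406/157821 = 234827/1476310 + 1527406/157821 = 2291985383827/232992720510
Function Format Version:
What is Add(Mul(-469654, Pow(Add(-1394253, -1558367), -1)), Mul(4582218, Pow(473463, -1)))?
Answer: Rational(2291985383827, 232992720510) ≈ 9.8372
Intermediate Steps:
Add(Mul(-469654, Pow(Add(-1394253, -1558367), -1)), Mul(4582218, Pow(473463, -1))) = Add(Mul(-469654, Pow(-2952620, -1)), Mul(4582218, Rational(1, 473463))) = Add(Mul(-469654, Rational(-1, 2952620)), Rational(1527406, 157821)) = Add(Rational(234827, 1476310), Rational(1527406, 157821)) = Rational(2291985383827, 232992720510)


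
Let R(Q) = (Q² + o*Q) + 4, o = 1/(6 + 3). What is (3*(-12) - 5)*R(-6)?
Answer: -4838/3 ≈ -1612.7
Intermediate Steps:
o = ⅑ (o = 1/9 = ⅑ ≈ 0.11111)
R(Q) = 4 + Q² + Q/9 (R(Q) = (Q² + Q/9) + 4 = 4 + Q² + Q/9)
(3*(-12) - 5)*R(-6) = (3*(-12) - 5)*(4 + (-6)² + (⅑)*(-6)) = (-36 - 5)*(4 + 36 - ⅔) = -41*118/3 = -4838/3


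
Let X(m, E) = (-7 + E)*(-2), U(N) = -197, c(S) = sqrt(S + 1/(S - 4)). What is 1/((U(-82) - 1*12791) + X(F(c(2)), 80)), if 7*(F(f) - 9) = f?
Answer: -1/13134 ≈ -7.6138e-5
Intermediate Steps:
c(S) = sqrt(S + 1/(-4 + S))
F(f) = 9 + f/7
X(m, E) = 14 - 2*E
1/((U(-82) - 1*12791) + X(F(c(2)), 80)) = 1/((-197 - 1*12791) + (14 - 2*80)) = 1/((-197 - 12791) + (14 - 160)) = 1/(-12988 - 146) = 1/(-13134) = -1/13134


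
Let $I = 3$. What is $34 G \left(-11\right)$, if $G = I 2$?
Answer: $-2244$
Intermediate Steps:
$G = 6$ ($G = 3 \cdot 2 = 6$)
$34 G \left(-11\right) = 34 \cdot 6 \left(-11\right) = 204 \left(-11\right) = -2244$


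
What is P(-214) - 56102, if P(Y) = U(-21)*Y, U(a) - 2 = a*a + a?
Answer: -146410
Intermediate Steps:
U(a) = 2 + a + a² (U(a) = 2 + (a*a + a) = 2 + (a² + a) = 2 + (a + a²) = 2 + a + a²)
P(Y) = 422*Y (P(Y) = (2 - 21 + (-21)²)*Y = (2 - 21 + 441)*Y = 422*Y)
P(-214) - 56102 = 422*(-214) - 56102 = -90308 - 56102 = -146410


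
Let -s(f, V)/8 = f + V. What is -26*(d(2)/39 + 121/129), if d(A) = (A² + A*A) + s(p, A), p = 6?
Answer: 1670/129 ≈ 12.946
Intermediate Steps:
s(f, V) = -8*V - 8*f (s(f, V) = -8*(f + V) = -8*(V + f) = -8*V - 8*f)
d(A) = -48 - 8*A + 2*A² (d(A) = (A² + A*A) + (-8*A - 8*6) = (A² + A²) + (-8*A - 48) = 2*A² + (-48 - 8*A) = -48 - 8*A + 2*A²)
-26*(d(2)/39 + 121/129) = -26*((-48 - 8*2 + 2*2²)/39 + 121/129) = -26*((-48 - 16 + 2*4)*(1/39) + 121*(1/129)) = -26*((-48 - 16 + 8)*(1/39) + 121/129) = -26*(-56*1/39 + 121/129) = -26*(-56/39 + 121/129) = -26*(-835/1677) = 1670/129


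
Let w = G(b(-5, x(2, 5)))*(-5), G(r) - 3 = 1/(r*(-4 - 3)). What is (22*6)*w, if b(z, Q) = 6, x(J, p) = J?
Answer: -13750/7 ≈ -1964.3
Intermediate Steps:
G(r) = 3 - 1/(7*r) (G(r) = 3 + 1/(r*(-4 - 3)) = 3 + 1/(r*(-7)) = 3 + 1/(-7*r) = 3 - 1/(7*r))
w = -625/42 (w = (3 - ⅐/6)*(-5) = (3 - ⅐*⅙)*(-5) = (3 - 1/42)*(-5) = (125/42)*(-5) = -625/42 ≈ -14.881)
(22*6)*w = (22*6)*(-625/42) = 132*(-625/42) = -13750/7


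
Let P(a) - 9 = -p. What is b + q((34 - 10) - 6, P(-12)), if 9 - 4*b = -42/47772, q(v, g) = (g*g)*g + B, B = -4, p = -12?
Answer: 294888601/31848 ≈ 9259.3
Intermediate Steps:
P(a) = 21 (P(a) = 9 - 1*(-12) = 9 + 12 = 21)
q(v, g) = -4 + g³ (q(v, g) = (g*g)*g - 4 = g²*g - 4 = g³ - 4 = -4 + g³)
b = 71665/31848 (b = 9/4 - (-21)/(2*47772) = 9/4 - ¼*(-7/7962) = 9/4 + 7/31848 = 71665/31848 ≈ 2.2502)
b + q((34 - 10) - 6, P(-12)) = 71665/31848 + (-4 + 21³) = 71665/31848 + (-4 + 9261) = 71665/31848 + 9257 = 294888601/31848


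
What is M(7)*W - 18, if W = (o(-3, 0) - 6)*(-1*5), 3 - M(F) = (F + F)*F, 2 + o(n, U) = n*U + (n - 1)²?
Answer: 3782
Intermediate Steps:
o(n, U) = -2 + (-1 + n)² + U*n (o(n, U) = -2 + (n*U + (n - 1)²) = -2 + (U*n + (-1 + n)²) = -2 + ((-1 + n)² + U*n) = -2 + (-1 + n)² + U*n)
M(F) = 3 - 2*F² (M(F) = 3 - (F + F)*F = 3 - 2*F*F = 3 - 2*F²)
W = -40 (W = ((-2 + (-1 - 3)² + 0*(-3)) - 6)*(-1*5) = ((-2 + (-4)² + 0) - 6)*(-5) = ((-2 + 16 + 0) - 6)*(-5) = (14 - 6)*(-5) = 8*(-5) = -40)
M(7)*W - 18 = (3 - 2*7²)*(-40) - 18 = (3 - 2*49)*(-40) - 18 = (3 - 98)*(-40) - 18 = -95*(-40) - 18 = 3800 - 18 = 3782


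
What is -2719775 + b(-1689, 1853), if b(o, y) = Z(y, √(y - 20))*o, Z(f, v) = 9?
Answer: -2734976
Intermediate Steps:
b(o, y) = 9*o
-2719775 + b(-1689, 1853) = -2719775 + 9*(-1689) = -2719775 - 15201 = -2734976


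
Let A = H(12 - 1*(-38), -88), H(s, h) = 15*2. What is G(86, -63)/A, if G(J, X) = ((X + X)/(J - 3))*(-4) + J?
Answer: 3821/1245 ≈ 3.0691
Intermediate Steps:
G(J, X) = J - 8*X/(-3 + J) (G(J, X) = ((2*X)/(-3 + J))*(-4) + J = (2*X/(-3 + J))*(-4) + J = -8*X/(-3 + J) + J = J - 8*X/(-3 + J))
H(s, h) = 30
A = 30
G(86, -63)/A = ((86**2 - 8*(-63) - 3*86)/(-3 + 86))/30 = ((7396 + 504 - 258)/83)*(1/30) = ((1/83)*7642)*(1/30) = (7642/83)*(1/30) = 3821/1245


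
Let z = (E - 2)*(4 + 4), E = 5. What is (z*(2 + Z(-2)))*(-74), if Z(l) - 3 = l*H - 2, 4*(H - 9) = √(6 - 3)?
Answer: 26640 + 888*√3 ≈ 28178.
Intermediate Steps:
H = 9 + √3/4 (H = 9 + √(6 - 3)/4 = 9 + √3/4 ≈ 9.4330)
Z(l) = 1 + l*(9 + √3/4) (Z(l) = 3 + (l*(9 + √3/4) - 2) = 3 + (-2 + l*(9 + √3/4)) = 1 + l*(9 + √3/4))
z = 24 (z = (5 - 2)*(4 + 4) = 3*8 = 24)
(z*(2 + Z(-2)))*(-74) = (24*(2 + (1 + (¼)*(-2)*(36 + √3))))*(-74) = (24*(2 + (1 + (-18 - √3/2))))*(-74) = (24*(2 + (-17 - √3/2)))*(-74) = (24*(-15 - √3/2))*(-74) = (-360 - 12*√3)*(-74) = 26640 + 888*√3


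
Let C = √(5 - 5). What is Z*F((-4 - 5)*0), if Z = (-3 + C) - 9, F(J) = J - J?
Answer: 0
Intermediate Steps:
C = 0 (C = √0 = 0)
F(J) = 0
Z = -12 (Z = (-3 + 0) - 9 = -3 - 9 = -12)
Z*F((-4 - 5)*0) = -12*0 = 0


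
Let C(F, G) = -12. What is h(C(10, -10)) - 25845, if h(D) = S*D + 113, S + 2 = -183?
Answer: -23512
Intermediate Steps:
S = -185 (S = -2 - 183 = -185)
h(D) = 113 - 185*D (h(D) = -185*D + 113 = 113 - 185*D)
h(C(10, -10)) - 25845 = (113 - 185*(-12)) - 25845 = (113 + 2220) - 25845 = 2333 - 25845 = -23512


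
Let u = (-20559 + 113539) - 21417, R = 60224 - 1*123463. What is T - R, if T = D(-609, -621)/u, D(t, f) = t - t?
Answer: 63239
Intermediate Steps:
D(t, f) = 0
R = -63239 (R = 60224 - 123463 = -63239)
u = 71563 (u = 92980 - 21417 = 71563)
T = 0 (T = 0/71563 = 0*(1/71563) = 0)
T - R = 0 - 1*(-63239) = 0 + 63239 = 63239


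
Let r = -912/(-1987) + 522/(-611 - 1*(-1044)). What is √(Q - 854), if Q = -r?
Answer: 4*I*√39587226121139/860371 ≈ 29.252*I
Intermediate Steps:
r = 1432110/860371 (r = -912*(-1/1987) + 522/(-611 + 1044) = 912/1987 + 522/433 = 1432110/860371 ≈ 1.6645)
Q = -1432110/860371 (Q = -1*1432110/860371 = -1432110/860371 ≈ -1.6645)
√(Q - 854) = √(-1432110/860371 - 854) = √(-736188944/860371) = 4*I*√39587226121139/860371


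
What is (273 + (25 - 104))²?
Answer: 37636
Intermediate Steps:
(273 + (25 - 104))² = (273 - 79)² = 194² = 37636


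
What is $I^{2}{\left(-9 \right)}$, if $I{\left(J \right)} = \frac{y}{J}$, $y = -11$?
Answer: $\frac{121}{81} \approx 1.4938$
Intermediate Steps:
$I{\left(J \right)} = - \frac{11}{J}$
$I^{2}{\left(-9 \right)} = \left(- \frac{11}{-9}\right)^{2} = \left(\left(-11\right) \left(- \frac{1}{9}\right)\right)^{2} = \left(\frac{11}{9}\right)^{2} = \frac{121}{81}$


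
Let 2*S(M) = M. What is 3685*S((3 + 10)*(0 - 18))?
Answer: -431145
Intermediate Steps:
S(M) = M/2
3685*S((3 + 10)*(0 - 18)) = 3685*(((3 + 10)*(0 - 18))/2) = 3685*((13*(-18))/2) = 3685*((½)*(-234)) = 3685*(-117) = -431145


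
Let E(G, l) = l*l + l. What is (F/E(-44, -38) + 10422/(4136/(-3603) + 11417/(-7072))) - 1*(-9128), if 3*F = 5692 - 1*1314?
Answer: 795077515079095/148442477487 ≈ 5356.1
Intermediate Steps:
E(G, l) = l + l**2 (E(G, l) = l**2 + l = l + l**2)
F = 4378/3 (F = (5692 - 1*1314)/3 = (5692 - 1314)/3 = (1/3)*4378 = 4378/3 ≈ 1459.3)
(F/E(-44, -38) + 10422/(4136/(-3603) + 11417/(-7072))) - 1*(-9128) = (4378/(3*((-38*(1 - 38)))) + 10422/(4136/(-3603) + 11417/(-7072))) - 1*(-9128) = (4378/(3*((-38*(-37)))) + 10422/(4136*(-1/3603) + 11417*(-1/7072))) + 9128 = ((4378/3)/1406 + 10422/(-4136/3603 - 11417/7072)) + 9128 = ((4378/3)*(1/1406) + 10422/(-70385243/25480416)) + 9128 = (2189/2109 + 10422*(-25480416/70385243)) + 9128 = (2189/2109 - 265556895552/70385243) + 9128 = -559905419422241/148442477487 + 9128 = 795077515079095/148442477487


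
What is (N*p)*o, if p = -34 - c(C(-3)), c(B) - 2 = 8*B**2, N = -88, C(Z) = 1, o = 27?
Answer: 104544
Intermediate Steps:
c(B) = 2 + 8*B**2
p = -44 (p = -34 - (2 + 8*1**2) = -34 - (2 + 8*1) = -34 - (2 + 8) = -34 - 1*10 = -34 - 10 = -44)
(N*p)*o = -88*(-44)*27 = 3872*27 = 104544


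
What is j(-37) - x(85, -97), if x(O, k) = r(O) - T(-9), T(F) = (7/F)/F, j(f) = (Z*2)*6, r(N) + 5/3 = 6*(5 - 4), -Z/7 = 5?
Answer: -34364/81 ≈ -424.25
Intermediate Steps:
Z = -35 (Z = -7*5 = -35)
r(N) = 13/3 (r(N) = -5/3 + 6*(5 - 4) = -5/3 + 6*1 = -5/3 + 6 = 13/3)
j(f) = -420 (j(f) = -35*2*6 = -70*6 = -420)
T(F) = 7/F**2
x(O, k) = 344/81 (x(O, k) = 13/3 - 7/(-9)**2 = 13/3 - 7/81 = 344/81)
j(-37) - x(85, -97) = -420 - 1*344/81 = -420 - 344/81 = -34364/81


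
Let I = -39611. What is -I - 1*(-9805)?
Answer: 49416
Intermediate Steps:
-I - 1*(-9805) = -1*(-39611) - 1*(-9805) = 39611 + 9805 = 49416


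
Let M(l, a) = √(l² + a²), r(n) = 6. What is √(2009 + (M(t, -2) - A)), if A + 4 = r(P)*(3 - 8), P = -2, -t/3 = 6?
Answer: √(2043 + 2*√82) ≈ 45.399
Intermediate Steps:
t = -18 (t = -3*6 = -18)
M(l, a) = √(a² + l²)
A = -34 (A = -4 + 6*(3 - 8) = -4 + 6*(-5) = -4 - 30 = -34)
√(2009 + (M(t, -2) - A)) = √(2009 + (√((-2)² + (-18)²) - 1*(-34))) = √(2009 + (√(4 + 324) + 34)) = √(2009 + (√328 + 34)) = √(2009 + (2*√82 + 34)) = √(2009 + (34 + 2*√82)) = √(2043 + 2*√82)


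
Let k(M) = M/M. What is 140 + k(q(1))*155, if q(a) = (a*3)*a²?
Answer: 295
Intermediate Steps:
q(a) = 3*a³ (q(a) = (3*a)*a² = 3*a³)
k(M) = 1
140 + k(q(1))*155 = 140 + 1*155 = 140 + 155 = 295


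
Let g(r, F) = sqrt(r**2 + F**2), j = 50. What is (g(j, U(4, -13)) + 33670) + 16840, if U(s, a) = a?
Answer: 50510 + sqrt(2669) ≈ 50562.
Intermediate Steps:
g(r, F) = sqrt(F**2 + r**2)
(g(j, U(4, -13)) + 33670) + 16840 = (sqrt((-13)**2 + 50**2) + 33670) + 16840 = (sqrt(169 + 2500) + 33670) + 16840 = (sqrt(2669) + 33670) + 16840 = (33670 + sqrt(2669)) + 16840 = 50510 + sqrt(2669)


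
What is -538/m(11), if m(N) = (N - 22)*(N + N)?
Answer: 269/121 ≈ 2.2231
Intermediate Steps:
m(N) = 2*N*(-22 + N) (m(N) = (-22 + N)*(2*N) = 2*N*(-22 + N))
-538/m(11) = -538*1/(22*(-22 + 11)) = -538/(2*11*(-11)) = -538/(-242) = -538*(-1/242) = 269/121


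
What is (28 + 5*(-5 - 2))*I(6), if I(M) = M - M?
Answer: 0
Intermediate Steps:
I(M) = 0
(28 + 5*(-5 - 2))*I(6) = (28 + 5*(-5 - 2))*0 = (28 + 5*(-7))*0 = (28 - 35)*0 = -7*0 = 0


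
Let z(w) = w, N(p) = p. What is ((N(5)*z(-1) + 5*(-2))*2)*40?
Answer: -1200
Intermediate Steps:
((N(5)*z(-1) + 5*(-2))*2)*40 = ((5*(-1) + 5*(-2))*2)*40 = ((-5 - 10)*2)*40 = -15*2*40 = -30*40 = -1200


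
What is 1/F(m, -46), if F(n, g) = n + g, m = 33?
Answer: -1/13 ≈ -0.076923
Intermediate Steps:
F(n, g) = g + n
1/F(m, -46) = 1/(-46 + 33) = 1/(-13) = -1/13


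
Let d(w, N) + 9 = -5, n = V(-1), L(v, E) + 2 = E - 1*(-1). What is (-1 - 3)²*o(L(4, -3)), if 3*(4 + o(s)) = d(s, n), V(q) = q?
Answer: -416/3 ≈ -138.67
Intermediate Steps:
L(v, E) = -1 + E (L(v, E) = -2 + (E - 1*(-1)) = -2 + (E + 1) = -2 + (1 + E) = -1 + E)
n = -1
d(w, N) = -14 (d(w, N) = -9 - 5 = -14)
o(s) = -26/3 (o(s) = -4 + (⅓)*(-14) = -4 - 14/3 = -26/3)
(-1 - 3)²*o(L(4, -3)) = (-1 - 3)²*(-26/3) = (-4)²*(-26/3) = 16*(-26/3) = -416/3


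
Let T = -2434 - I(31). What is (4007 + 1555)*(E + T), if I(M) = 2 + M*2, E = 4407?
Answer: 10617858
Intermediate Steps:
I(M) = 2 + 2*M
T = -2498 (T = -2434 - (2 + 2*31) = -2434 - (2 + 62) = -2434 - 1*64 = -2434 - 64 = -2498)
(4007 + 1555)*(E + T) = (4007 + 1555)*(4407 - 2498) = 5562*1909 = 10617858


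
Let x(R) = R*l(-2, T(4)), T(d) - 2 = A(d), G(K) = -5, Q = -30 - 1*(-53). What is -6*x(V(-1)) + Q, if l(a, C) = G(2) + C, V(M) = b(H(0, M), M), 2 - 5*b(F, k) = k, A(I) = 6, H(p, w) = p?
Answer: 61/5 ≈ 12.200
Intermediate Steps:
Q = 23 (Q = -30 + 53 = 23)
T(d) = 8 (T(d) = 2 + 6 = 8)
b(F, k) = ⅖ - k/5
V(M) = ⅖ - M/5
l(a, C) = -5 + C
x(R) = 3*R (x(R) = R*(-5 + 8) = R*3 = 3*R)
-6*x(V(-1)) + Q = -18*(⅖ - ⅕*(-1)) + 23 = -18*(⅖ + ⅕) + 23 = -18*3/5 + 23 = -6*9/5 + 23 = -54/5 + 23 = 61/5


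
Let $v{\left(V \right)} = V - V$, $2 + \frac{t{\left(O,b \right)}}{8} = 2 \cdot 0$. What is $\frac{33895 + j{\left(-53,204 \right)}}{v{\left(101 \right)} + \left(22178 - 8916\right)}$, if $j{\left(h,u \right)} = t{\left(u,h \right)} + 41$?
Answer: $\frac{16960}{6631} \approx 2.5577$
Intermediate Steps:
$t{\left(O,b \right)} = -16$ ($t{\left(O,b \right)} = -16 + 8 \cdot 2 \cdot 0 = -16 + 8 \cdot 0 = -16 + 0 = -16$)
$v{\left(V \right)} = 0$
$j{\left(h,u \right)} = 25$ ($j{\left(h,u \right)} = -16 + 41 = 25$)
$\frac{33895 + j{\left(-53,204 \right)}}{v{\left(101 \right)} + \left(22178 - 8916\right)} = \frac{33895 + 25}{0 + \left(22178 - 8916\right)} = \frac{33920}{0 + 13262} = \frac{33920}{13262} = 33920 \cdot \frac{1}{13262} = \frac{16960}{6631}$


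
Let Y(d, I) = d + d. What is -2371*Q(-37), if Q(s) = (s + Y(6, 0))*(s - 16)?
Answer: -3141575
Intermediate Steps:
Y(d, I) = 2*d
Q(s) = (-16 + s)*(12 + s) (Q(s) = (s + 2*6)*(s - 16) = (s + 12)*(-16 + s) = (12 + s)*(-16 + s) = (-16 + s)*(12 + s))
-2371*Q(-37) = -2371*(-192 + (-37)² - 4*(-37)) = -2371*(-192 + 1369 + 148) = -2371*1325 = -3141575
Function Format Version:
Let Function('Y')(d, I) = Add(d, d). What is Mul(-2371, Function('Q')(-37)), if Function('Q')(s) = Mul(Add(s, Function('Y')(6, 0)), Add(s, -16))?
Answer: -3141575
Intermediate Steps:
Function('Y')(d, I) = Mul(2, d)
Function('Q')(s) = Mul(Add(-16, s), Add(12, s)) (Function('Q')(s) = Mul(Add(s, Mul(2, 6)), Add(s, -16)) = Mul(Add(s, 12), Add(-16, s)) = Mul(Add(12, s), Add(-16, s)) = Mul(Add(-16, s), Add(12, s)))
Mul(-2371, Function('Q')(-37)) = Mul(-2371, Add(-192, Pow(-37, 2), Mul(-4, -37))) = Mul(-2371, Add(-192, 1369, 148)) = Mul(-2371, 1325) = -3141575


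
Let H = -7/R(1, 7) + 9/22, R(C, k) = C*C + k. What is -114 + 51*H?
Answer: -12123/88 ≈ -137.76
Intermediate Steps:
R(C, k) = k + C**2 (R(C, k) = C**2 + k = k + C**2)
H = -41/88 (H = -7/(7 + 1**2) + 9/22 = -7/(7 + 1) + 9*(1/22) = -7/8 + 9/22 = -41/88 ≈ -0.46591)
-114 + 51*H = -114 + 51*(-41/88) = -114 - 2091/88 = -12123/88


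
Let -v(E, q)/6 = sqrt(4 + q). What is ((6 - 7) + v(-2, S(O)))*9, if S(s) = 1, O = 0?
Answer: -9 - 54*sqrt(5) ≈ -129.75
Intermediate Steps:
v(E, q) = -6*sqrt(4 + q)
((6 - 7) + v(-2, S(O)))*9 = ((6 - 7) - 6*sqrt(4 + 1))*9 = (-1 - 6*sqrt(5))*9 = -9 - 54*sqrt(5)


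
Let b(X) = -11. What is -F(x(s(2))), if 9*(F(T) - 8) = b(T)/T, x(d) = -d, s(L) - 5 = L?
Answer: -515/63 ≈ -8.1746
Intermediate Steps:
s(L) = 5 + L
F(T) = 8 - 11/(9*T) (F(T) = 8 + (-11/T)/9 = 8 - 11/(9*T))
-F(x(s(2))) = -(8 - 11*(-1/(5 + 2))/9) = -(8 - 11/(9*((-1*7)))) = -(8 - 11/9/(-7)) = -(8 - 11/9*(-⅐)) = -(8 + 11/63) = -1*515/63 = -515/63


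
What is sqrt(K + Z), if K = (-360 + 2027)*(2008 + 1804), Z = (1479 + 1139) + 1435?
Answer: sqrt(6358657) ≈ 2521.6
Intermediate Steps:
Z = 4053 (Z = 2618 + 1435 = 4053)
K = 6354604 (K = 1667*3812 = 6354604)
sqrt(K + Z) = sqrt(6354604 + 4053) = sqrt(6358657)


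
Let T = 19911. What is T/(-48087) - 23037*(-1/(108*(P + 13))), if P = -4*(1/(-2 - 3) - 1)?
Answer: 22006241/1902108 ≈ 11.569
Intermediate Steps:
P = 24/5 (P = -4*(1/(-5) - 1) = -4*(-⅕ - 1) = -4*(-6/5) = 24/5 ≈ 4.8000)
T/(-48087) - 23037*(-1/(108*(P + 13))) = 19911/(-48087) - 23037*(-1/(108*(24/5 + 13))) = 19911*(-1/48087) - 23037/((-108*89/5)) = -6637/16029 - 23037/(-9612/5) = -6637/16029 - 23037*(-5/9612) = -6637/16029 + 38395/3204 = 22006241/1902108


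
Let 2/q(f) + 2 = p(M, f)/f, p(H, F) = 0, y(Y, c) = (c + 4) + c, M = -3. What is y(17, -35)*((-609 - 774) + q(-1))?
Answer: 91344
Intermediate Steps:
y(Y, c) = 4 + 2*c (y(Y, c) = (4 + c) + c = 4 + 2*c)
q(f) = -1 (q(f) = 2/(-2 + 0/f) = 2/(-2 + 0) = 2/(-2) = 2*(-½) = -1)
y(17, -35)*((-609 - 774) + q(-1)) = (4 + 2*(-35))*((-609 - 774) - 1) = (4 - 70)*(-1383 - 1) = -66*(-1384) = 91344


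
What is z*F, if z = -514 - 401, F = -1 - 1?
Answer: 1830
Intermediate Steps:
F = -2
z = -915
z*F = -915*(-2) = 1830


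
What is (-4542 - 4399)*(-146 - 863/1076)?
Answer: 1412311419/1076 ≈ 1.3126e+6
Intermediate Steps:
(-4542 - 4399)*(-146 - 863/1076) = -8941*(-146 - 863*1/1076) = -8941*(-146 - 863/1076) = -8941*(-157959/1076) = 1412311419/1076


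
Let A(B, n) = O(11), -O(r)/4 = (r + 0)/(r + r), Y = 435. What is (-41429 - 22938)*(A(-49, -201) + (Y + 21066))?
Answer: -1383826133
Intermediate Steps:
O(r) = -2 (O(r) = -4*(r + 0)/(r + r) = -4*r/(2*r) = -4*r*1/(2*r) = -4*½ = -2)
A(B, n) = -2
(-41429 - 22938)*(A(-49, -201) + (Y + 21066)) = (-41429 - 22938)*(-2 + (435 + 21066)) = -64367*(-2 + 21501) = -64367*21499 = -1383826133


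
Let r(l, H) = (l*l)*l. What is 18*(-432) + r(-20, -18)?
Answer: -15776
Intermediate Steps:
r(l, H) = l**3 (r(l, H) = l**2*l = l**3)
18*(-432) + r(-20, -18) = 18*(-432) + (-20)**3 = -7776 - 8000 = -15776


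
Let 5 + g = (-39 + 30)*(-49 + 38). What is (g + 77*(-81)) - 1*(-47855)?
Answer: 41712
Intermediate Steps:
g = 94 (g = -5 + (-39 + 30)*(-49 + 38) = -5 - 9*(-11) = -5 + 99 = 94)
(g + 77*(-81)) - 1*(-47855) = (94 + 77*(-81)) - 1*(-47855) = (94 - 6237) + 47855 = -6143 + 47855 = 41712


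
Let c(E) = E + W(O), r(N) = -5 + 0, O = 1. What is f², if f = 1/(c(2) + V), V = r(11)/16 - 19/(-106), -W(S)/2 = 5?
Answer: 719104/47568609 ≈ 0.015117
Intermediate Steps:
W(S) = -10 (W(S) = -2*5 = -10)
r(N) = -5
c(E) = -10 + E (c(E) = E - 10 = -10 + E)
V = -113/848 (V = -5/16 - 19/(-106) = -5*1/16 - 19*(-1/106) = -5/16 + 19/106 = -113/848 ≈ -0.13325)
f = -848/6897 (f = 1/((-10 + 2) - 113/848) = 1/(-8 - 113/848) = 1/(-6897/848) = -848/6897 ≈ -0.12295)
f² = (-848/6897)² = 719104/47568609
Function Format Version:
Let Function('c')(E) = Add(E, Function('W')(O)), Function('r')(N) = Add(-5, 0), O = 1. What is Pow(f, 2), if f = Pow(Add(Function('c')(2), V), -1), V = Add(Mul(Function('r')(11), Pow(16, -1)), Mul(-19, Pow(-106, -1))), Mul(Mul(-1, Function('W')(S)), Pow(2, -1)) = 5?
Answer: Rational(719104, 47568609) ≈ 0.015117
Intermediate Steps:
Function('W')(S) = -10 (Function('W')(S) = Mul(-2, 5) = -10)
Function('r')(N) = -5
Function('c')(E) = Add(-10, E) (Function('c')(E) = Add(E, -10) = Add(-10, E))
V = Rational(-113, 848) (V = Add(Mul(-5, Pow(16, -1)), Mul(-19, Pow(-106, -1))) = Add(Mul(-5, Rational(1, 16)), Mul(-19, Rational(-1, 106))) = Add(Rational(-5, 16), Rational(19, 106)) = Rational(-113, 848) ≈ -0.13325)
f = Rational(-848, 6897) (f = Pow(Add(Add(-10, 2), Rational(-113, 848)), -1) = Pow(Add(-8, Rational(-113, 848)), -1) = Pow(Rational(-6897, 848), -1) = Rational(-848, 6897) ≈ -0.12295)
Pow(f, 2) = Pow(Rational(-848, 6897), 2) = Rational(719104, 47568609)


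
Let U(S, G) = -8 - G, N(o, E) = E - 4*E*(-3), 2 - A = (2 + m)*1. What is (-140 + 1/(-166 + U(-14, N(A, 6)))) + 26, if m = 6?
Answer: -28729/252 ≈ -114.00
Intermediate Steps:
A = -6 (A = 2 - (2 + 6) = 2 - 8 = -6)
N(o, E) = 13*E (N(o, E) = E + 12*E = 13*E)
(-140 + 1/(-166 + U(-14, N(A, 6)))) + 26 = (-140 + 1/(-166 + (-8 - 13*6))) + 26 = (-140 + 1/(-166 + (-8 - 1*78))) + 26 = (-140 + 1/(-166 + (-8 - 78))) + 26 = (-140 + 1/(-166 - 86)) + 26 = (-140 + 1/(-252)) + 26 = (-140 - 1/252) + 26 = -35281/252 + 26 = -28729/252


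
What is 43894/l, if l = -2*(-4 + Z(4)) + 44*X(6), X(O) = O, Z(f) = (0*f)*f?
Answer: 1291/8 ≈ 161.38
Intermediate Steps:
Z(f) = 0 (Z(f) = 0*f = 0)
l = 272 (l = -2*(-4 + 0) + 44*6 = -2*(-4) + 264 = 8 + 264 = 272)
43894/l = 43894/272 = 43894*(1/272) = 1291/8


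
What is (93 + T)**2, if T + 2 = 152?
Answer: 59049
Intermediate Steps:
T = 150 (T = -2 + 152 = 150)
(93 + T)**2 = (93 + 150)**2 = 243**2 = 59049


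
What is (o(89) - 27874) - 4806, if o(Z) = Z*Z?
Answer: -24759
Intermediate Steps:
o(Z) = Z²
(o(89) - 27874) - 4806 = (89² - 27874) - 4806 = (7921 - 27874) - 4806 = -19953 - 4806 = -24759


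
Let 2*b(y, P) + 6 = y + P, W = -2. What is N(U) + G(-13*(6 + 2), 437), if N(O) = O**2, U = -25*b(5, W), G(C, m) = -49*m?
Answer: -80027/4 ≈ -20007.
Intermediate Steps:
b(y, P) = -3 + P/2 + y/2 (b(y, P) = -3 + (y + P)/2 = -3 + (P + y)/2 = -3 + (P/2 + y/2) = -3 + P/2 + y/2)
U = 75/2 (U = -25*(-3 + (1/2)*(-2) + (1/2)*5) = -25*(-3 - 1 + 5/2) = -25*(-3/2) = 75/2 ≈ 37.500)
N(U) + G(-13*(6 + 2), 437) = (75/2)**2 - 49*437 = 5625/4 - 21413 = -80027/4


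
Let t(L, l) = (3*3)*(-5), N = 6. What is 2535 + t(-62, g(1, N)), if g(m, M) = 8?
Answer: 2490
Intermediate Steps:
t(L, l) = -45 (t(L, l) = 9*(-5) = -45)
2535 + t(-62, g(1, N)) = 2535 - 45 = 2490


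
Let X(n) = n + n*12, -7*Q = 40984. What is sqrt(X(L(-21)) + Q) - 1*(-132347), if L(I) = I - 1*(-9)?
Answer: 132347 + 2*I*sqrt(73633)/7 ≈ 1.3235e+5 + 77.53*I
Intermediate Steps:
Q = -40984/7 (Q = -1/7*40984 = -40984/7 ≈ -5854.9)
L(I) = 9 + I (L(I) = I + 9 = 9 + I)
X(n) = 13*n (X(n) = n + 12*n = 13*n)
sqrt(X(L(-21)) + Q) - 1*(-132347) = sqrt(13*(9 - 21) - 40984/7) - 1*(-132347) = sqrt(13*(-12) - 40984/7) + 132347 = sqrt(-156 - 40984/7) + 132347 = sqrt(-42076/7) + 132347 = 2*I*sqrt(73633)/7 + 132347 = 132347 + 2*I*sqrt(73633)/7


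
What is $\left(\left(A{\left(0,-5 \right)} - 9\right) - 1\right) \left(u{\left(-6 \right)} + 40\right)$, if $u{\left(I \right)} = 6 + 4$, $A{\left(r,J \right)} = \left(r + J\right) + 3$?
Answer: $-600$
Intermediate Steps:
$A{\left(r,J \right)} = 3 + J + r$ ($A{\left(r,J \right)} = \left(J + r\right) + 3 = 3 + J + r$)
$u{\left(I \right)} = 10$
$\left(\left(A{\left(0,-5 \right)} - 9\right) - 1\right) \left(u{\left(-6 \right)} + 40\right) = \left(\left(\left(3 - 5 + 0\right) - 9\right) - 1\right) \left(10 + 40\right) = \left(\left(-2 - 9\right) - 1\right) 50 = \left(-11 - 1\right) 50 = \left(-12\right) 50 = -600$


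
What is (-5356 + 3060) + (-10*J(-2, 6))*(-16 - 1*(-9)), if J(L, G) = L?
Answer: -2436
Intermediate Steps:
(-5356 + 3060) + (-10*J(-2, 6))*(-16 - 1*(-9)) = (-5356 + 3060) + (-10*(-2))*(-16 - 1*(-9)) = -2296 + 20*(-16 + 9) = -2296 + 20*(-7) = -2296 - 140 = -2436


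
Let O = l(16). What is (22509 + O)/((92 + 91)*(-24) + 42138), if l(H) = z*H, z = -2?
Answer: 22477/37746 ≈ 0.59548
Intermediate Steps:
l(H) = -2*H
O = -32 (O = -2*16 = -32)
(22509 + O)/((92 + 91)*(-24) + 42138) = (22509 - 32)/((92 + 91)*(-24) + 42138) = 22477/(183*(-24) + 42138) = 22477/(-4392 + 42138) = 22477/37746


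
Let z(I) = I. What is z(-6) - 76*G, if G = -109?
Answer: 8278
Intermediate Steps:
z(-6) - 76*G = -6 - 76*(-109) = -6 + 8284 = 8278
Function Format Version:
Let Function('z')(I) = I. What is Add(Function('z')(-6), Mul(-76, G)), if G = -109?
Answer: 8278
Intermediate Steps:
Add(Function('z')(-6), Mul(-76, G)) = Add(-6, Mul(-76, -109)) = Add(-6, 8284) = 8278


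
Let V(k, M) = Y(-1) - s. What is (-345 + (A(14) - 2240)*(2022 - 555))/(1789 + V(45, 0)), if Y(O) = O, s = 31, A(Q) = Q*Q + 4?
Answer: -427575/251 ≈ -1703.5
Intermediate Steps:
A(Q) = 4 + Q² (A(Q) = Q² + 4 = 4 + Q²)
V(k, M) = -32 (V(k, M) = -1 - 1*31 = -1 - 31 = -32)
(-345 + (A(14) - 2240)*(2022 - 555))/(1789 + V(45, 0)) = (-345 + ((4 + 14²) - 2240)*(2022 - 555))/(1789 - 32) = (-345 + ((4 + 196) - 2240)*1467)/1757 = (-345 + (200 - 2240)*1467)*(1/1757) = (-345 - 2040*1467)*(1/1757) = (-345 - 2992680)*(1/1757) = -2993025*1/1757 = -427575/251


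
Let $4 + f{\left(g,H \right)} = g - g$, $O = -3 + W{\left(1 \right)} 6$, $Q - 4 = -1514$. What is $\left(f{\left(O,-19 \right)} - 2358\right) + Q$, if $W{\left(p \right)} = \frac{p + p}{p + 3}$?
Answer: $-3872$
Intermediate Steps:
$Q = -1510$ ($Q = 4 - 1514 = -1510$)
$W{\left(p \right)} = \frac{2 p}{3 + p}$
$O = 0$ ($O = -3 + 2 \cdot 1 \frac{1}{3 + 1} \cdot 6 = -3 + 2 \cdot 1 \cdot \frac{1}{4} \cdot 6 = -3 + \frac{1}{2} \cdot 6 = -3 + 3 = 0$)
$f{\left(g,H \right)} = -4$ ($f{\left(g,H \right)} = -4 + \left(g - g\right) = -4 + 0 = -4$)
$\left(f{\left(O,-19 \right)} - 2358\right) + Q = \left(-4 - 2358\right) - 1510 = -2362 - 1510 = -3872$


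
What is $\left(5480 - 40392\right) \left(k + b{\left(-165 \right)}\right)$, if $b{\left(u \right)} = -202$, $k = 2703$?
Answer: $-87314912$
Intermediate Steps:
$\left(5480 - 40392\right) \left(k + b{\left(-165 \right)}\right) = \left(5480 - 40392\right) \left(2703 - 202\right) = \left(-34912\right) 2501 = -87314912$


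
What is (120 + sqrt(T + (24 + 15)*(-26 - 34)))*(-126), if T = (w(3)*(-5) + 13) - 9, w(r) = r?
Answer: -15120 - 126*I*sqrt(2351) ≈ -15120.0 - 6109.4*I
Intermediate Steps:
T = -11 (T = (3*(-5) + 13) - 9 = (-15 + 13) - 9 = -2 - 9 = -11)
(120 + sqrt(T + (24 + 15)*(-26 - 34)))*(-126) = (120 + sqrt(-11 + (24 + 15)*(-26 - 34)))*(-126) = (120 + sqrt(-11 + 39*(-60)))*(-126) = (120 + sqrt(-11 - 2340))*(-126) = (120 + sqrt(-2351))*(-126) = (120 + I*sqrt(2351))*(-126) = -15120 - 126*I*sqrt(2351)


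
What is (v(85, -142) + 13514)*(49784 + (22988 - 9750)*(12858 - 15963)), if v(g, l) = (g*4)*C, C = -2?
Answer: -526889679804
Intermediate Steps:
v(g, l) = -8*g (v(g, l) = (g*4)*(-2) = (4*g)*(-2) = -8*g)
(v(85, -142) + 13514)*(49784 + (22988 - 9750)*(12858 - 15963)) = (-8*85 + 13514)*(49784 + (22988 - 9750)*(12858 - 15963)) = (-680 + 13514)*(49784 + 13238*(-3105)) = 12834*(49784 - 41103990) = 12834*(-41054206) = -526889679804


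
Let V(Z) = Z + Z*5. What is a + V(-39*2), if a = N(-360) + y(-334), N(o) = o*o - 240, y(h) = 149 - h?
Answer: 129375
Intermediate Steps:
N(o) = -240 + o² (N(o) = o² - 240 = -240 + o²)
V(Z) = 6*Z (V(Z) = Z + 5*Z = 6*Z)
a = 129843 (a = (-240 + (-360)²) + (149 - 1*(-334)) = (-240 + 129600) + (149 + 334) = 129360 + 483 = 129843)
a + V(-39*2) = 129843 + 6*(-39*2) = 129843 + 6*(-78) = 129843 - 468 = 129375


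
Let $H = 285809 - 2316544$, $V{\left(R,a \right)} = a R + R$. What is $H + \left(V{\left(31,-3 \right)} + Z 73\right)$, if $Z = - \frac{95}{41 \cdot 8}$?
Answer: $- \frac{666108351}{328} \approx -2.0308 \cdot 10^{6}$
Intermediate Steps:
$V{\left(R,a \right)} = R + R a$ ($V{\left(R,a \right)} = R a + R = R + R a$)
$Z = - \frac{95}{328} \approx -0.28963$
$H = -2030735$ ($H = 285809 - 2316544 = -2030735$)
$H + \left(V{\left(31,-3 \right)} + Z 73\right) = -2030735 + \left(31 \left(1 - 3\right) - \frac{6935}{328}\right) = -2030735 + \left(31 \left(-2\right) - \frac{6935}{328}\right) = -2030735 - \frac{27271}{328} = - \frac{666108351}{328}$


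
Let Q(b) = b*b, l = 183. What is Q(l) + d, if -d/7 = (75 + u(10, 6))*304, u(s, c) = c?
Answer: -138879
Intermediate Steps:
Q(b) = b²
d = -172368 (d = -7*(75 + 6)*304 = -567*304 = -7*24624 = -172368)
Q(l) + d = 183² - 172368 = 33489 - 172368 = -138879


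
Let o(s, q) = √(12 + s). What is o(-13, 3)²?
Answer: -1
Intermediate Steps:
o(-13, 3)² = (√(12 - 13))² = (√(-1))² = I² = -1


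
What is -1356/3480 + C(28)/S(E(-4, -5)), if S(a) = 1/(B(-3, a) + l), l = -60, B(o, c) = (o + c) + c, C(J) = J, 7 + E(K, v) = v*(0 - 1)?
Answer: -544153/290 ≈ -1876.4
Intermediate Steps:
E(K, v) = -7 - v (E(K, v) = -7 + v*(0 - 1) = -7 + v*(-1) = -7 - v)
B(o, c) = o + 2*c (B(o, c) = (c + o) + c = o + 2*c)
S(a) = 1/(-63 + 2*a) (S(a) = 1/((-3 + 2*a) - 60) = 1/(-63 + 2*a))
-1356/3480 + C(28)/S(E(-4, -5)) = -1356/3480 + 28/(1/(-63 + 2*(-7 - 1*(-5)))) = -1356*1/3480 + 28/(1/(-63 + 2*(-7 + 5))) = -113/290 + 28/(1/(-63 + 2*(-2))) = -113/290 + 28/(1/(-63 - 4)) = -113/290 + 28/(1/(-67)) = -113/290 + 28/(-1/67) = -113/290 + 28*(-67) = -113/290 - 1876 = -544153/290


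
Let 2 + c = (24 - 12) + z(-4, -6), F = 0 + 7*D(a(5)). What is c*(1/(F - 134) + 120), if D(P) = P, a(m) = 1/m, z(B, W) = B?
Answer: 159110/221 ≈ 719.96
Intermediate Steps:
F = 7/5 (F = 0 + 7/5 = 7/5 ≈ 1.4000)
c = 6 (c = -2 + ((24 - 12) - 4) = -2 + (12 - 4) = -2 + 8 = 6)
c*(1/(F - 134) + 120) = 6*(1/(7/5 - 134) + 120) = 6*(1/(-663/5) + 120) = 6*(-5/663 + 120) = 6*(79555/663) = 159110/221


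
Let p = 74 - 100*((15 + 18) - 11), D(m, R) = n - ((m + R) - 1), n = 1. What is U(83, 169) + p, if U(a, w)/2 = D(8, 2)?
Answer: -2142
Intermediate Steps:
D(m, R) = 2 - R - m (D(m, R) = 1 - ((m + R) - 1) = 1 - ((R + m) - 1) = 1 - (-1 + R + m) = 1 + (1 - R - m) = 2 - R - m)
U(a, w) = -16 (U(a, w) = 2*(2 - 1*2 - 1*8) = 2*(2 - 2 - 8) = 2*(-8) = -16)
p = -2126 (p = 74 - 100*(33 - 11) = 74 - 100*22 = 74 - 2200 = -2126)
U(83, 169) + p = -16 - 2126 = -2142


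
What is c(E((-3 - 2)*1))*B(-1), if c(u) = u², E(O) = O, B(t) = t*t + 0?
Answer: 25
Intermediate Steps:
B(t) = t² (B(t) = t² + 0 = t²)
c(E((-3 - 2)*1))*B(-1) = ((-3 - 2)*1)²*(-1)² = (-5*1)²*1 = (-5)²*1 = 25*1 = 25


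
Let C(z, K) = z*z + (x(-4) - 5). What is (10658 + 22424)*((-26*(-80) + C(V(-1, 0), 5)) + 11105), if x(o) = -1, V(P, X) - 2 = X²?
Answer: 436120006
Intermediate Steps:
V(P, X) = 2 + X²
C(z, K) = -6 + z² (C(z, K) = z*z + (-1 - 5) = z² - 6 = -6 + z²)
(10658 + 22424)*((-26*(-80) + C(V(-1, 0), 5)) + 11105) = (10658 + 22424)*((-26*(-80) + (-6 + (2 + 0²)²)) + 11105) = 33082*((2080 + (-6 + (2 + 0)²)) + 11105) = 33082*((2080 + (-6 + 2²)) + 11105) = 33082*((2080 + (-6 + 4)) + 11105) = 33082*((2080 - 2) + 11105) = 33082*(2078 + 11105) = 33082*13183 = 436120006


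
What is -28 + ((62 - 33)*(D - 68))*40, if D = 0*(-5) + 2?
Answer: -76588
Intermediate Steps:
D = 2 (D = 0 + 2 = 2)
-28 + ((62 - 33)*(D - 68))*40 = -28 + ((62 - 33)*(2 - 68))*40 = -28 + (29*(-66))*40 = -28 - 1914*40 = -28 - 76560 = -76588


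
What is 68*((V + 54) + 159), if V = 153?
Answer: 24888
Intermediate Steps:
68*((V + 54) + 159) = 68*((153 + 54) + 159) = 68*(207 + 159) = 68*366 = 24888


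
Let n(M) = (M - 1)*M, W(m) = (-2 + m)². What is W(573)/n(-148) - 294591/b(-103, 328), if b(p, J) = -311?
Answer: 6597719483/6858172 ≈ 962.02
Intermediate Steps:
n(M) = M*(-1 + M) (n(M) = (-1 + M)*M = M*(-1 + M))
W(573)/n(-148) - 294591/b(-103, 328) = (-2 + 573)²/((-148*(-1 - 148))) - 294591/(-311) = 571²/((-148*(-149))) - 294591*(-1/311) = 326041/22052 + 294591/311 = 6597719483/6858172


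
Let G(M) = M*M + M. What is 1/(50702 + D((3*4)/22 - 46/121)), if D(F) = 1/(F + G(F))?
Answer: 5240/265693121 ≈ 1.9722e-5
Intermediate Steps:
G(M) = M + M² (G(M) = M² + M = M + M²)
D(F) = 1/(F + F*(1 + F))
1/(50702 + D((3*4)/22 - 46/121)) = 1/(50702 + 1/(((3*4)/22 - 46/121)*(2 + ((3*4)/22 - 46/121)))) = 1/(50702 + 1/((12*(1/22) - 46*1/121)*(2 + (12*(1/22) - 46*1/121)))) = 1/(50702 + 1/((6/11 - 46/121)*(2 + (6/11 - 46/121)))) = 1/(50702 + 1/((20/121)*(2 + 20/121))) = 1/(50702 + 121/(20*(262/121))) = 1/(50702 + (121/20)*(121/262)) = 1/(50702 + 14641/5240) = 1/(265693121/5240) = 5240/265693121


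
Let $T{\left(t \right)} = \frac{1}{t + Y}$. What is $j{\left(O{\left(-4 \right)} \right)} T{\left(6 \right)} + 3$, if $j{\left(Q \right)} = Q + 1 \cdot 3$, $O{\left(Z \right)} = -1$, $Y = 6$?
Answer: $\frac{19}{6} \approx 3.1667$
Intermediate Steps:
$j{\left(Q \right)} = 3 + Q$ ($j{\left(Q \right)} = Q + 3 = 3 + Q$)
$T{\left(t \right)} = \frac{1}{6 + t}$ ($T{\left(t \right)} = \frac{1}{t + 6} = \frac{1}{6 + t}$)
$j{\left(O{\left(-4 \right)} \right)} T{\left(6 \right)} + 3 = \frac{3 - 1}{6 + 6} + 3 = \frac{2}{12} + 3 = 2 \cdot \frac{1}{12} + 3 = \frac{1}{6} + 3 = \frac{19}{6}$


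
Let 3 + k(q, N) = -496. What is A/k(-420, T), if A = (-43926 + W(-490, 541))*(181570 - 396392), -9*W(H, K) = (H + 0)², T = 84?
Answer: -136505202748/4491 ≈ -3.0395e+7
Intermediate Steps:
k(q, N) = -499 (k(q, N) = -3 - 496 = -499)
W(H, K) = -H²/9 (W(H, K) = -(H + 0)²/9 = -H²/9)
A = 136505202748/9 (A = (-43926 - ⅑*(-490)²)*(181570 - 396392) = (-43926 - ⅑*240100)*(-214822) = (-43926 - 240100/9)*(-214822) = -635434/9*(-214822) = 136505202748/9 ≈ 1.5167e+10)
A/k(-420, T) = (136505202748/9)/(-499) = (136505202748/9)*(-1/499) = -136505202748/4491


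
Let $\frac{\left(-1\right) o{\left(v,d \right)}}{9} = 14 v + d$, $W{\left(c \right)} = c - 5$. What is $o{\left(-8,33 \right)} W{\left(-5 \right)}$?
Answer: $-7110$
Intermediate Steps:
$W{\left(c \right)} = -5 + c$
$o{\left(v,d \right)} = - 126 v - 9 d$ ($o{\left(v,d \right)} = - 9 \left(14 v + d\right) = - 9 \left(d + 14 v\right) = - 126 v - 9 d$)
$o{\left(-8,33 \right)} W{\left(-5 \right)} = \left(\left(-126\right) \left(-8\right) - 297\right) \left(-5 - 5\right) = \left(1008 - 297\right) \left(-10\right) = 711 \left(-10\right) = -7110$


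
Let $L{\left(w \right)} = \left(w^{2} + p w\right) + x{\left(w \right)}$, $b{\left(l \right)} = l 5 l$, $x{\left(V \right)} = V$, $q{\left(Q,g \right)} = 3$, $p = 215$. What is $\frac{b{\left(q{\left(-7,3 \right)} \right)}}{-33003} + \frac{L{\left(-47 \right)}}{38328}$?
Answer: $- \frac{29318621}{140548776} \approx -0.2086$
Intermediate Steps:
$b{\left(l \right)} = 5 l^{2}$ ($b{\left(l \right)} = 5 l l = 5 l^{2}$)
$L{\left(w \right)} = w^{2} + 216 w$ ($L{\left(w \right)} = \left(w^{2} + 215 w\right) + w = w^{2} + 216 w$)
$\frac{b{\left(q{\left(-7,3 \right)} \right)}}{-33003} + \frac{L{\left(-47 \right)}}{38328} = \frac{5 \cdot 3^{2}}{-33003} + \frac{\left(-47\right) \left(216 - 47\right)}{38328} = 5 \cdot 9 \left(- \frac{1}{33003}\right) + \left(-47\right) 169 \cdot \frac{1}{38328} = 45 \left(- \frac{1}{33003}\right) - \frac{7943}{38328} = - \frac{5}{3667} - \frac{7943}{38328} = - \frac{29318621}{140548776}$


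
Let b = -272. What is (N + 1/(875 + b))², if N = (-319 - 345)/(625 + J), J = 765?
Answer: 39800649001/175632237225 ≈ 0.22661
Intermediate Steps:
N = -332/695 (N = (-319 - 345)/(625 + 765) = -664/1390 = -664*1/1390 = -332/695 ≈ -0.47770)
(N + 1/(875 + b))² = (-332/695 + 1/(875 - 272))² = (-332/695 + 1/603)² = (-199501/419085)² = 39800649001/175632237225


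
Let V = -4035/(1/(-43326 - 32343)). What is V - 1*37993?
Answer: 305286422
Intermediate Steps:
V = 305324415 (V = -4035/(1/(-75669)) = -4035/(-1/75669) = -4035*(-75669) = 305324415)
V - 1*37993 = 305324415 - 1*37993 = 305324415 - 37993 = 305286422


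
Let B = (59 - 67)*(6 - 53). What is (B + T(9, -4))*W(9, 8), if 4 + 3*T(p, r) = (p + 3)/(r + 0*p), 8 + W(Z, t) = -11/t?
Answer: -28025/8 ≈ -3503.1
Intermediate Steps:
W(Z, t) = -8 - 11/t
B = 376 (B = -8*(-47) = 376)
T(p, r) = -4/3 + (3 + p)/(3*r) (T(p, r) = -4/3 + ((p + 3)/(r + 0*p))/3 = -4/3 + ((3 + p)/(r + 0))/3 = -4/3 + ((3 + p)/r)/3 = -4/3 + (3 + p)/(3*r))
(B + T(9, -4))*W(9, 8) = (376 + (1/3)*(3 + 9 - 4*(-4))/(-4))*(-8 - 11/8) = (376 + (1/3)*(-1/4)*(3 + 9 + 16))*(-8 - 11*1/8) = (376 + (1/3)*(-1/4)*28)*(-8 - 11/8) = (376 - 7/3)*(-75/8) = (1121/3)*(-75/8) = -28025/8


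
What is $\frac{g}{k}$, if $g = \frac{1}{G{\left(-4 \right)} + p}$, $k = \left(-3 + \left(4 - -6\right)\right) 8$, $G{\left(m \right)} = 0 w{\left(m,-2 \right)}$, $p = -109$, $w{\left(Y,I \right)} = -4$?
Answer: $- \frac{1}{6104} \approx -0.00016383$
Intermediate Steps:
$G{\left(m \right)} = 0$ ($G{\left(m \right)} = 0 \left(-4\right) = 0$)
$k = 56$ ($k = \left(-3 + \left(4 + 6\right)\right) 8 = \left(-3 + 10\right) 8 = 7 \cdot 8 = 56$)
$g = - \frac{1}{109}$ ($g = \frac{1}{0 - 109} = \frac{1}{-109} = - \frac{1}{109} \approx -0.0091743$)
$\frac{g}{k} = \frac{1}{56} \left(- \frac{1}{109}\right) = - \frac{1}{6104}$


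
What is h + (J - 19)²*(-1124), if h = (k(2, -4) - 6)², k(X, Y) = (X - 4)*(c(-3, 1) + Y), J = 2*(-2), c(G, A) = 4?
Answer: -594560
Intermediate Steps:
J = -4
k(X, Y) = (-4 + X)*(4 + Y) (k(X, Y) = (X - 4)*(4 + Y) = (-4 + X)*(4 + Y))
h = 36 (h = ((-16 - 4*(-4) + 4*2 + 2*(-4)) - 6)² = ((-16 + 16 + 8 - 8) - 6)² = (0 - 6)² = (-6)² = 36)
h + (J - 19)²*(-1124) = 36 + (-4 - 19)²*(-1124) = 36 + (-23)²*(-1124) = 36 + 529*(-1124) = 36 - 594596 = -594560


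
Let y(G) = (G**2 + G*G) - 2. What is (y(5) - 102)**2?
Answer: 2916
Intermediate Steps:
y(G) = -2 + 2*G**2 (y(G) = (G**2 + G**2) - 2 = 2*G**2 - 2 = -2 + 2*G**2)
(y(5) - 102)**2 = ((-2 + 2*5**2) - 102)**2 = ((-2 + 2*25) - 102)**2 = ((-2 + 50) - 102)**2 = (48 - 102)**2 = (-54)**2 = 2916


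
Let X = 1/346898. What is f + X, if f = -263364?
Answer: -91360444871/346898 ≈ -2.6336e+5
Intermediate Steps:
X = 1/346898 ≈ 2.8827e-6
f + X = -263364 + 1/346898 = -91360444871/346898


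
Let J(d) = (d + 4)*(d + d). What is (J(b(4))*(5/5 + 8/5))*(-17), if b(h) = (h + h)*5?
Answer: -155584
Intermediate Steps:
b(h) = 10*h (b(h) = (2*h)*5 = 10*h)
J(d) = 2*d*(4 + d) (J(d) = (4 + d)*(2*d) = 2*d*(4 + d))
(J(b(4))*(5/5 + 8/5))*(-17) = ((2*(10*4)*(4 + 10*4))*(5/5 + 8/5))*(-17) = ((2*40*(4 + 40))*(5*(⅕) + 8*(⅕)))*(-17) = ((2*40*44)*(1 + 8/5))*(-17) = (3520*(13/5))*(-17) = 9152*(-17) = -155584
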